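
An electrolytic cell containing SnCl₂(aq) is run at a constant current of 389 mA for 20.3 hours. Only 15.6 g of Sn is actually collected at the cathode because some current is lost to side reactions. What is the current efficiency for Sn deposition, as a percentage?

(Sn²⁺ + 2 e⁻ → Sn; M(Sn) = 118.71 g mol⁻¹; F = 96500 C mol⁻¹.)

89.2 %

Q = I·t = 0.3890 × 73080 = 28430 C; n(e⁻) = 28430/96500 = 0.2946 mol.
Theoretical n(Sn) = n(e⁻)/2 = 0.1473 mol, i.e. m_theo = 0.1473 × 118.71 = 17.49 g.
Efficiency = m_actual / m_theo = 15.6 / 17.49 = 89.2 %.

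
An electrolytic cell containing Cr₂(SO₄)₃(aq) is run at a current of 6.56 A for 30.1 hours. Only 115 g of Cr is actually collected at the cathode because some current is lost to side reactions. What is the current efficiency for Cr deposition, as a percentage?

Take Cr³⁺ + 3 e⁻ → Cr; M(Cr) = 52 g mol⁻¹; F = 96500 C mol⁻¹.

Q = I·t = 6.560 × 108360 = 710800 C; n(e⁻) = 710800/96500 = 7.366 mol.
Theoretical n(Cr) = n(e⁻)/3 = 2.455 mol, i.e. m_theo = 2.455 × 52 = 127.7 g.
Efficiency = m_actual / m_theo = 115 / 127.7 = 90.1 %.

90.1 %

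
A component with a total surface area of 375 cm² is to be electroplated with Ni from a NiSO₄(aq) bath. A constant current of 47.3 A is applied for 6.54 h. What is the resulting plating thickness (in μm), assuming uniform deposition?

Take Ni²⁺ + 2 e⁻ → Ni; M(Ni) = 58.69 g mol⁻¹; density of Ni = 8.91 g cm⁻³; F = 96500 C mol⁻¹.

1010 μm

Q = I·t = 47.30 × 23544 = 1114000 C; n(e⁻) = 11.54 mol.
n(Ni) = n(e⁻)/2 = 5.770 mol, so m = 5.770 × 58.69 = 338.6 g.
Volume = m/ρ = 338.6 / 8.91 = 38.01 cm³.
Thickness = V/A = 38.01 / 375 = 0.101 cm = 1010 μm.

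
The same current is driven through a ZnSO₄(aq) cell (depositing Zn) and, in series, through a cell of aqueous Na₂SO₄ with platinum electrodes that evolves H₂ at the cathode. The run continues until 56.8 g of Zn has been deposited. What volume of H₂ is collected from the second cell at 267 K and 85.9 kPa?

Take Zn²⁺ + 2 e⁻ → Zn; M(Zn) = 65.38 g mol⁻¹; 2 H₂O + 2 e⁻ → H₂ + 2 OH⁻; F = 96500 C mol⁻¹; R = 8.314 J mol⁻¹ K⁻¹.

22.5 L

n(Zn) = 56.8 / 65.38 = 0.8688 mol, so n(e⁻) = 2 × 0.8688 = 1.738 mol.
The cells are in series, so the same 1.738 mol of electrons passes through the second cell.
2 H₂O + 2 e⁻ → H₂ + 2 OH⁻ — 2 mol e⁻ per mol H₂, so n(H₂) = 1.738/2 = 0.8688 mol.
V = nRT/P = (0.8688 × 8.314 × 267) / (85.9 × 10³) = 0.0225 m³ = 22.5 L.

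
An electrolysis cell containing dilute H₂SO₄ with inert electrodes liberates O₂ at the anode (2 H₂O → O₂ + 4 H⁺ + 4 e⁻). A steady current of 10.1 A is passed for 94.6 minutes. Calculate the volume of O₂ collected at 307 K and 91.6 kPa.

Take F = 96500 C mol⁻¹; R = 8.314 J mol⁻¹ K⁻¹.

Q = I·t = 10.10 A × 5676.0 s = 57330 C.
n(e⁻) = Q/F = 57330 / 96500 = 0.5941 mol.
4 electrons are transferred per O₂ molecule, so n(O₂) = 0.5941 / 4 = 0.1485 mol.
V = nRT/P = (0.1485 × 8.314 × 307) / (91.6 × 10³ Pa) = 0.00414 m³ = 4.14 L.

4.14 L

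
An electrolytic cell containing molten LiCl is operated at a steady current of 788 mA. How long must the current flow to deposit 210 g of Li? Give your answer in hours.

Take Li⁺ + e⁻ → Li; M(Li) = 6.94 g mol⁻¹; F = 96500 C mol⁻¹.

1030 h

n(Li) = m/M = 210 / 6.94 = 30.26 mol.
Each Li atom requires 1 electron, so n(e⁻) = 1 × 30.26 = 30.26 mol.
Q = n(e⁻)·F = 30.26 × 96500 = 2920000 C.
t = Q/I = 2920000 / 0.7880 A = 3706000 s = 1030 h.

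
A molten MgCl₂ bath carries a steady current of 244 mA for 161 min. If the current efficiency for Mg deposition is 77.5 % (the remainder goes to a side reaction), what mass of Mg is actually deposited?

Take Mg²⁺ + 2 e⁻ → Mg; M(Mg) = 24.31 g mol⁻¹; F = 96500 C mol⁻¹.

Q = I·t = 0.2440 × 9660.0 = 2357 C.
n(e⁻) = 2357/96500 = 0.02443 mol; theoretically n(Mg) = 0.02443/2 = 0.01221 mol, m_theo = 0.2969 g.
At 77.5 % efficiency, m_actual = 0.775 × 0.2969 = 0.230 g.

0.230 g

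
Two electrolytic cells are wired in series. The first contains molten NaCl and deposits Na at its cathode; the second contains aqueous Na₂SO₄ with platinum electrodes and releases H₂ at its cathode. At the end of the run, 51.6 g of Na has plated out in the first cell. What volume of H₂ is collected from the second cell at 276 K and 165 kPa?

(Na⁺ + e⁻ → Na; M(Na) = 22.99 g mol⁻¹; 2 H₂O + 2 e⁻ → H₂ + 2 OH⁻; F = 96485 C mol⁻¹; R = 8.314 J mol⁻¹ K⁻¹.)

n(Na) = 51.6 / 22.99 = 2.244 mol, so n(e⁻) = 1 × 2.244 = 2.244 mol.
The cells are in series, so the same 2.244 mol of electrons passes through the second cell.
2 H₂O + 2 e⁻ → H₂ + 2 OH⁻ — 2 mol e⁻ per mol H₂, so n(H₂) = 2.244/2 = 1.122 mol.
V = nRT/P = (1.122 × 8.314 × 276) / (165 × 10³) = 0.0156 m³ = 15.6 L.

15.6 L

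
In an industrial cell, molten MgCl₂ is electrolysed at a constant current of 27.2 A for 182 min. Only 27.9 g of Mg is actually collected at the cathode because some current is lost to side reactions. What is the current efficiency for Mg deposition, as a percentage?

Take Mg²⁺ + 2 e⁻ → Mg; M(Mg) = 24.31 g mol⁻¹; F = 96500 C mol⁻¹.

74.6 %

Q = I·t = 27.20 × 10920 = 297000 C; n(e⁻) = 297000/96500 = 3.078 mol.
Theoretical n(Mg) = n(e⁻)/2 = 1.539 mol, i.e. m_theo = 1.539 × 24.31 = 37.41 g.
Efficiency = m_actual / m_theo = 27.9 / 37.41 = 74.6 %.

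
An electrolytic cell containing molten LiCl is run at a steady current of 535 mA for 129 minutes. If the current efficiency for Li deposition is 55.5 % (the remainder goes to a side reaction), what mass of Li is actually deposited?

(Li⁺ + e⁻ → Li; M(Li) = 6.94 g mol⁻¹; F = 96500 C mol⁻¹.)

Q = I·t = 0.5350 × 7740.0 = 4141 C.
n(e⁻) = 4141/96500 = 0.04291 mol; theoretically n(Li) = 0.04291/1 = 0.04291 mol, m_theo = 0.2978 g.
At 55.5 % efficiency, m_actual = 0.555 × 0.2978 = 0.165 g.

0.165 g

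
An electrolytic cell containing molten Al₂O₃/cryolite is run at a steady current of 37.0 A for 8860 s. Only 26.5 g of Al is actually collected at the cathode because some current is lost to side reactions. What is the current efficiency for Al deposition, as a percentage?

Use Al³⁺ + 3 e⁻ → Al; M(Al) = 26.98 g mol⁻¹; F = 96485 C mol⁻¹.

Q = I·t = 37.00 × 8860.0 = 327800 C; n(e⁻) = 327800/96485 = 3.398 mol.
Theoretical n(Al) = n(e⁻)/3 = 1.133 mol, i.e. m_theo = 1.133 × 26.98 = 30.56 g.
Efficiency = m_actual / m_theo = 26.5 / 30.56 = 86.7 %.

86.7 %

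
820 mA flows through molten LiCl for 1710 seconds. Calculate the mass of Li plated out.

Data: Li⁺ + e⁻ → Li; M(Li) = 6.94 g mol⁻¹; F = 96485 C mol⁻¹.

0.101 g

Q = I·t = 0.8200 A × 1710.0 s = 1402 C.
n(e⁻) = Q/F = 1402 / 96485 = 0.01453 mol.
Li⁺ + e⁻ → Li, so n(Li) = n(e⁻)/1 = 0.01453 mol.
m = n·M = 0.01453 × 6.94 = 0.101 g.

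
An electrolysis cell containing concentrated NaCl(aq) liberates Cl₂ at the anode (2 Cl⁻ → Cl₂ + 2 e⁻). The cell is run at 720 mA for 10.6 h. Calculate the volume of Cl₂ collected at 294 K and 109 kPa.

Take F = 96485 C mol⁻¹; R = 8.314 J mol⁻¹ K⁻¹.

3.19 L

Q = I·t = 0.7200 A × 38160 s = 27480 C.
n(e⁻) = Q/F = 27480 / 96485 = 0.2848 mol.
2 electrons are transferred per Cl₂ molecule, so n(Cl₂) = 0.2848 / 2 = 0.1424 mol.
V = nRT/P = (0.1424 × 8.314 × 294) / (109 × 10³ Pa) = 0.00319 m³ = 3.19 L.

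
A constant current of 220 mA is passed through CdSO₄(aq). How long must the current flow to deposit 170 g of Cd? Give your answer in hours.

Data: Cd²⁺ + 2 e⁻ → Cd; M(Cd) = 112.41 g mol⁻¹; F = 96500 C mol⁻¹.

n(Cd) = m/M = 170 / 112.41 = 1.512 mol.
Each Cd atom requires 2 electrons, so n(e⁻) = 2 × 1.512 = 3.025 mol.
Q = n(e⁻)·F = 3.025 × 96500 = 291900 C.
t = Q/I = 291900 / 0.2200 A = 1327000 s = 369 h.

369 h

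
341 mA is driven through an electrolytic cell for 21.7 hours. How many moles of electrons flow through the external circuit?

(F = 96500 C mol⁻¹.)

Q = I·t = 0.3410 A × 78120 s = 26640 C.
n(e⁻) = Q/F = 26640 / 96500 = 0.276 mol.

0.276 mol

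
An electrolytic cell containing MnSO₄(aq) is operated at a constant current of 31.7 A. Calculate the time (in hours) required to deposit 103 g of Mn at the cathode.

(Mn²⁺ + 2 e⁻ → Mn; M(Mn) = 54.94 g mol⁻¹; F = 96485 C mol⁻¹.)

n(Mn) = m/M = 103 / 54.94 = 1.875 mol.
Each Mn atom requires 2 electrons, so n(e⁻) = 2 × 1.875 = 3.750 mol.
Q = n(e⁻)·F = 3.750 × 96485 = 361800 C.
t = Q/I = 361800 / 31.70 A = 11410 s = 3.17 h.

3.17 h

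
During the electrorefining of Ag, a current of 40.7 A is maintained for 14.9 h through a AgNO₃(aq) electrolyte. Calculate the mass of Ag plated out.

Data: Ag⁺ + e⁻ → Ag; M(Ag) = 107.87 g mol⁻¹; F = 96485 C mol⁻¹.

2440 g

Q = I·t = 40.70 A × 53640 s = 2183000 C.
n(e⁻) = Q/F = 2183000 / 96485 = 22.63 mol.
Ag⁺ + e⁻ → Ag, so n(Ag) = n(e⁻)/1 = 22.63 mol.
m = n·M = 22.63 × 107.87 = 2440 g.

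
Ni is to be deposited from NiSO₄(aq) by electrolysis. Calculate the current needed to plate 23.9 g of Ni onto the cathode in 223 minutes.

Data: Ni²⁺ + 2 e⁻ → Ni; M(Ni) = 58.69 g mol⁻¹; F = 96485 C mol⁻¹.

n(Ni) = 23.9 / 58.69 = 0.4072 mol.
n(e⁻) = 2 × 0.4072 = 0.8144 mol.
Q = n(e⁻)·F = 0.8144 × 96485 = 78580 C.
I = Q/t = 78580 / 13380 s = 5.87 A.

5.87 A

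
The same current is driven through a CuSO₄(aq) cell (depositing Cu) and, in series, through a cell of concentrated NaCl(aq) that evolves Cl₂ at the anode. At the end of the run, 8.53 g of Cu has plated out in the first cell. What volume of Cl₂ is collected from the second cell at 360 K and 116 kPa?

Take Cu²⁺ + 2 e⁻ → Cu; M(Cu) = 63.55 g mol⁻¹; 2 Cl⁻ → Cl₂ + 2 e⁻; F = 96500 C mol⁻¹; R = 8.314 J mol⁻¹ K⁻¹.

n(Cu) = 8.53 / 63.55 = 0.1342 mol, so n(e⁻) = 2 × 0.1342 = 0.2685 mol.
The cells are in series, so the same 0.2685 mol of electrons passes through the second cell.
2 Cl⁻ → Cl₂ + 2 e⁻ — 2 mol e⁻ per mol Cl₂, so n(Cl₂) = 0.2685/2 = 0.1342 mol.
V = nRT/P = (0.1342 × 8.314 × 360) / (116 × 10³) = 0.00346 m³ = 3.46 L.

3.46 L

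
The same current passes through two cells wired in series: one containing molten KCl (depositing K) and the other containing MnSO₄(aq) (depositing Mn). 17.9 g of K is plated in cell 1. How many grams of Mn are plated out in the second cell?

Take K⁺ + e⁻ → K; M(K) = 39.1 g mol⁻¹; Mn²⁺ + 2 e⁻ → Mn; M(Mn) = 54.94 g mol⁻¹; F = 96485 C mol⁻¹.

12.6 g

n(K) = 17.9 / 39.1 = 0.4578 mol.
Since K⁺ + e⁻ → K, n(e⁻) passed = 1 × 0.4578 = 0.4578 mol.
Cells in series carry the same charge, so the same 0.4578 mol of electrons passes through cell 2.
Mn²⁺ + 2 e⁻ → Mn, so n(Mn) = 0.4578 / 2 = 0.2289 mol.
m(Mn) = 0.2289 × 54.94 = 12.6 g.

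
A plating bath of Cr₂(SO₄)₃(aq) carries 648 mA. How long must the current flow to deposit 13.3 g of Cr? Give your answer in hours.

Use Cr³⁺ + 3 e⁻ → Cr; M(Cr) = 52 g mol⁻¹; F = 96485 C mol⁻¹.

n(Cr) = m/M = 13.3 / 52 = 0.2558 mol.
Each Cr atom requires 3 electrons, so n(e⁻) = 3 × 0.2558 = 0.7673 mol.
Q = n(e⁻)·F = 0.7673 × 96485 = 74030 C.
t = Q/I = 74030 / 0.6480 A = 114200 s = 31.7 h.

31.7 h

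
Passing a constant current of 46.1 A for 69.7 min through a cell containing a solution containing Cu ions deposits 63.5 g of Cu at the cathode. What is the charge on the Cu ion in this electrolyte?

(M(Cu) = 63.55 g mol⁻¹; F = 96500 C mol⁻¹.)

+2

Q = I·t = 46.10 A × 4182.0 s = 192800 C, so n(e⁻) = 192800/96500 = 1.998 mol.
n(Cu) deposited = 63.5 / 63.55 = 0.9992 mol.
Electrons per atom = n(e⁻)/n(Cu) = 1.998 / 0.9992 = 2.00 ≈ 2, so the ion is Cu²⁺.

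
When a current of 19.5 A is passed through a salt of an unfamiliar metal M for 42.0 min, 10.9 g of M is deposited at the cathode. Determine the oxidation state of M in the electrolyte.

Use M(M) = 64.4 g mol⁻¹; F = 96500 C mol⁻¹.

+3

Q = I·t = 19.50 A × 2520.0 s = 49140 C, so n(e⁻) = 49140/96500 = 0.5092 mol.
n(M) deposited = 10.9 / 64.4 = 0.1693 mol.
Electrons per atom = n(e⁻)/n(M) = 0.5092 / 0.1693 = 3.01 ≈ 3, so the ion is M³⁺.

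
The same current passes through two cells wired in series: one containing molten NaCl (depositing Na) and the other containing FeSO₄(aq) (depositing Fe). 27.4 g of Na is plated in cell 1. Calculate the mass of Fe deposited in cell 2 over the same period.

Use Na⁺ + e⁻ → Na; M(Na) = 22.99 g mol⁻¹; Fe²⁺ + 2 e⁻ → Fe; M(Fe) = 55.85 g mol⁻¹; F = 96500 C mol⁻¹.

33.3 g

n(Na) = 27.4 / 22.99 = 1.192 mol.
Since Na⁺ + e⁻ → Na, n(e⁻) passed = 1 × 1.192 = 1.192 mol.
Cells in series carry the same charge, so the same 1.192 mol of electrons passes through cell 2.
Fe²⁺ + 2 e⁻ → Fe, so n(Fe) = 1.192 / 2 = 0.5959 mol.
m(Fe) = 0.5959 × 55.85 = 33.3 g.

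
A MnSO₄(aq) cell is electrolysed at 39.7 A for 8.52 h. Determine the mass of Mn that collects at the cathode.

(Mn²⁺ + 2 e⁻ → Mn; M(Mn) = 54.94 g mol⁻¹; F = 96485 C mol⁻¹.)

Q = I·t = 39.70 A × 30672 s = 1218000 C.
n(e⁻) = Q/F = 1218000 / 96485 = 12.62 mol.
Mn²⁺ + 2 e⁻ → Mn, so n(Mn) = n(e⁻)/2 = 6.310 mol.
m = n·M = 6.310 × 54.94 = 347 g.

347 g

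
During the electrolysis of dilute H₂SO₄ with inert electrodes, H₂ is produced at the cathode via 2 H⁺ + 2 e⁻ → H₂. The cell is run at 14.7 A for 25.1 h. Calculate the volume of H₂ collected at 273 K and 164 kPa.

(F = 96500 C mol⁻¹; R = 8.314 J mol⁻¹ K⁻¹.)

Q = I·t = 14.70 A × 90360 s = 1328000 C.
n(e⁻) = Q/F = 1328000 / 96500 = 13.76 mol.
2 electrons are transferred per H₂ molecule, so n(H₂) = 13.76 / 2 = 6.882 mol.
V = nRT/P = (6.882 × 8.314 × 273) / (164 × 10³ Pa) = 0.0953 m³ = 95.3 L.

95.3 L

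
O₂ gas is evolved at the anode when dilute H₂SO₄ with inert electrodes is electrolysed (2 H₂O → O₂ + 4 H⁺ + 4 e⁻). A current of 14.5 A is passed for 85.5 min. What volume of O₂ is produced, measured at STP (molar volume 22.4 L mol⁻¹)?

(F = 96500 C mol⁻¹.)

Q = I·t = 14.50 A × 5130.0 s = 74380 C.
n(e⁻) = Q/F = 74380 / 96500 = 0.7708 mol.
4 electrons are transferred per O₂ molecule, so n(O₂) = 0.7708 / 4 = 0.1927 mol.
V = n × V_m = 0.1927 × 22.4 = 4.32 L.

4.32 L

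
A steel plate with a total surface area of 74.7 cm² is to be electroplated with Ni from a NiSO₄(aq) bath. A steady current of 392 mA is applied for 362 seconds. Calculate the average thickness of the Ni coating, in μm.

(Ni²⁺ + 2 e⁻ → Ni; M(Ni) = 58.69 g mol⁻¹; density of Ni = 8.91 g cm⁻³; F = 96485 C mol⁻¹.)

0.648 μm

Q = I·t = 0.3920 × 362.00 = 141.9 C; n(e⁻) = 0.001471 mol.
n(Ni) = n(e⁻)/2 = 0.0007354 mol, so m = 0.0007354 × 58.69 = 0.04316 g.
Volume = m/ρ = 0.04316 / 8.91 = 0.004844 cm³.
Thickness = V/A = 0.004844 / 74.7 = 6.48 × 10⁻⁵ cm = 0.648 μm.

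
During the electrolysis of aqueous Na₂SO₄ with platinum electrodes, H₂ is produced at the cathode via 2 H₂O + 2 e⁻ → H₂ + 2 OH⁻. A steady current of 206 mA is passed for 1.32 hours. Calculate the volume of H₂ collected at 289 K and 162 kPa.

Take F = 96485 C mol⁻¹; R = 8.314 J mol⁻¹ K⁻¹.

0.0752 L

Q = I·t = 0.2060 A × 4752.0 s = 978.9 C.
n(e⁻) = Q/F = 978.9 / 96485 = 0.01015 mol.
2 electrons are transferred per H₂ molecule, so n(H₂) = 0.01015 / 2 = 0.005073 mol.
V = nRT/P = (0.005073 × 8.314 × 289) / (162 × 10³ Pa) = 7.52 × 10⁻⁵ m³ = 0.0752 L.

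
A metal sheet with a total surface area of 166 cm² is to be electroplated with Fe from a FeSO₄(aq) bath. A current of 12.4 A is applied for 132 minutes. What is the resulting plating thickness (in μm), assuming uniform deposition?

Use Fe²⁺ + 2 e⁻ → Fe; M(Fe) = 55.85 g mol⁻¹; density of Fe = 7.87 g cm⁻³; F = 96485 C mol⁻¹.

Q = I·t = 12.40 × 7920.0 = 98210 C; n(e⁻) = 1.018 mol.
n(Fe) = n(e⁻)/2 = 0.5089 mol, so m = 0.5089 × 55.85 = 28.42 g.
Volume = m/ρ = 28.42 / 7.87 = 3.612 cm³.
Thickness = V/A = 3.612 / 166 = 0.0218 cm = 218 μm.

218 μm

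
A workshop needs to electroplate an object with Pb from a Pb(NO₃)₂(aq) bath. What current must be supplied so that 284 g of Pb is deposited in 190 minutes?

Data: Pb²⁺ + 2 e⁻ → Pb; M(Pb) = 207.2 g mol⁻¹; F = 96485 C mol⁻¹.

n(Pb) = 284 / 207.2 = 1.371 mol.
n(e⁻) = 2 × 1.371 = 2.741 mol.
Q = n(e⁻)·F = 2.741 × 96485 = 264500 C.
I = Q/t = 264500 / 11400 s = 23.2 A.

23.2 A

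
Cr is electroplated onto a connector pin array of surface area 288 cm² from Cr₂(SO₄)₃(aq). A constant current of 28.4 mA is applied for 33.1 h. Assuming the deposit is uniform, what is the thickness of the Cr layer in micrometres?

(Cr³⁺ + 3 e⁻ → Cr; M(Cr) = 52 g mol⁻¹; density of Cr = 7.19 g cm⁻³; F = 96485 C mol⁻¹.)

2.94 μm

Q = I·t = 0.02840 × 119160 = 3384 C; n(e⁻) = 0.03507 mol.
n(Cr) = n(e⁻)/3 = 0.01169 mol, so m = 0.01169 × 52 = 0.6080 g.
Volume = m/ρ = 0.6080 / 7.19 = 0.08456 cm³.
Thickness = V/A = 0.08456 / 288 = 2.94 × 10⁻⁴ cm = 2.94 μm.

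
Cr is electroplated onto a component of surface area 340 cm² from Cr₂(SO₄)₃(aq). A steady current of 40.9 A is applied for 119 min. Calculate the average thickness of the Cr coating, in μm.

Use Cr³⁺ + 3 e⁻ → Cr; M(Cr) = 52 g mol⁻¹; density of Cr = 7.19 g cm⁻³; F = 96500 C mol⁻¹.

215 μm

Q = I·t = 40.90 × 7140.0 = 292000 C; n(e⁻) = 3.026 mol.
n(Cr) = n(e⁻)/3 = 1.009 mol, so m = 1.009 × 52 = 52.45 g.
Volume = m/ρ = 52.45 / 7.19 = 7.295 cm³.
Thickness = V/A = 7.295 / 340 = 0.0215 cm = 215 μm.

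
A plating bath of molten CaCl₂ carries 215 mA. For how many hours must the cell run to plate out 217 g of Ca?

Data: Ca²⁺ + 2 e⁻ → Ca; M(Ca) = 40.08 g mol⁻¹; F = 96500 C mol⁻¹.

n(Ca) = m/M = 217 / 40.08 = 5.414 mol.
Each Ca atom requires 2 electrons, so n(e⁻) = 2 × 5.414 = 10.83 mol.
Q = n(e⁻)·F = 10.83 × 96500 = 1045000 C.
t = Q/I = 1045000 / 0.2150 A = 4860000 s = 1350 h.

1350 h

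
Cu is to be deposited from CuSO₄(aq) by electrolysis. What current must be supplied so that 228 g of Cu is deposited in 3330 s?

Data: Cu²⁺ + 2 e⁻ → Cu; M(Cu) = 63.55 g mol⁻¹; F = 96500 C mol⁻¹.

208 A

n(Cu) = 228 / 63.55 = 3.588 mol.
n(e⁻) = 2 × 3.588 = 7.175 mol.
Q = n(e⁻)·F = 7.175 × 96500 = 692400 C.
I = Q/t = 692400 / 3330.0 s = 208 A.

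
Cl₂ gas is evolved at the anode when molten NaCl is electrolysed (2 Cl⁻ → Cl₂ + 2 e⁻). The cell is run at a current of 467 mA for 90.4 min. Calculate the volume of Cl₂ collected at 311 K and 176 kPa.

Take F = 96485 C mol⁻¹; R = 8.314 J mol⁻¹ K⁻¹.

Q = I·t = 0.4670 A × 5424.0 s = 2533 C.
n(e⁻) = Q/F = 2533 / 96485 = 0.02625 mol.
2 electrons are transferred per Cl₂ molecule, so n(Cl₂) = 0.02625 / 2 = 0.01313 mol.
V = nRT/P = (0.01313 × 8.314 × 311) / (176 × 10³ Pa) = 1.93 × 10⁻⁴ m³ = 0.193 L.

0.193 L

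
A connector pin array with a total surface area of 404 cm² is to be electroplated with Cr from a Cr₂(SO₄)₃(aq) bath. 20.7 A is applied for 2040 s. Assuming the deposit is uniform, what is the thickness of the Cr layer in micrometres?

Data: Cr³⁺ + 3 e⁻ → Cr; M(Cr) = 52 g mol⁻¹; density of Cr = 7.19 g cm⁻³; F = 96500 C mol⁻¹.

Q = I·t = 20.70 × 2040.0 = 42230 C; n(e⁻) = 0.4376 mol.
n(Cr) = n(e⁻)/3 = 0.1459 mol, so m = 0.1459 × 52 = 7.585 g.
Volume = m/ρ = 7.585 / 7.19 = 1.055 cm³.
Thickness = V/A = 1.055 / 404 = 0.00261 cm = 26.1 μm.

26.1 μm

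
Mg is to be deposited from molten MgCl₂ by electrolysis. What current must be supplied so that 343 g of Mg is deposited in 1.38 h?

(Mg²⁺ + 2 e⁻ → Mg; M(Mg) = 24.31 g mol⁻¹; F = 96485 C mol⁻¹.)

548 A

n(Mg) = 343 / 24.31 = 14.11 mol.
n(e⁻) = 2 × 14.11 = 28.22 mol.
Q = n(e⁻)·F = 28.22 × 96485 = 2723000 C.
I = Q/t = 2723000 / 4968.0 s = 548 A.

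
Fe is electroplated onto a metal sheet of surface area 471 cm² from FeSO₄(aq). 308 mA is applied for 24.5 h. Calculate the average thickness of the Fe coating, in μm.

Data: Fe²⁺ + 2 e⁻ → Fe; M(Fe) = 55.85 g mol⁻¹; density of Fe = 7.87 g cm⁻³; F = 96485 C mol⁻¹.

Q = I·t = 0.3080 × 88200 = 27170 C; n(e⁻) = 0.2816 mol.
n(Fe) = n(e⁻)/2 = 0.1408 mol, so m = 0.1408 × 55.85 = 7.862 g.
Volume = m/ρ = 7.862 / 7.87 = 0.9990 cm³.
Thickness = V/A = 0.9990 / 471 = 0.00212 cm = 21.2 μm.

21.2 μm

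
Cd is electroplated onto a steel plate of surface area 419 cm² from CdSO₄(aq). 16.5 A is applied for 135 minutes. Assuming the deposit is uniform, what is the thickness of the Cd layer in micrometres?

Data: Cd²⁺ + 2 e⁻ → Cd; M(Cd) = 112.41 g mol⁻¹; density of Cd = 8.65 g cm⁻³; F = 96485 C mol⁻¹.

Q = I·t = 16.50 × 8100.0 = 133600 C; n(e⁻) = 1.385 mol.
n(Cd) = n(e⁻)/2 = 0.6926 mol, so m = 0.6926 × 112.41 = 77.85 g.
Volume = m/ρ = 77.85 / 8.65 = 9.001 cm³.
Thickness = V/A = 9.001 / 419 = 0.0215 cm = 215 μm.

215 μm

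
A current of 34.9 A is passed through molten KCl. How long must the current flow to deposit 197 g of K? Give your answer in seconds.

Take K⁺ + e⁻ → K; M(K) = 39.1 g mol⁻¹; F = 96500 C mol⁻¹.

n(K) = m/M = 197 / 39.1 = 5.038 mol.
Each K atom requires 1 electron, so n(e⁻) = 1 × 5.038 = 5.038 mol.
Q = n(e⁻)·F = 5.038 × 96500 = 486200 C.
t = Q/I = 486200 / 34.90 A = 13930 s.

13900 s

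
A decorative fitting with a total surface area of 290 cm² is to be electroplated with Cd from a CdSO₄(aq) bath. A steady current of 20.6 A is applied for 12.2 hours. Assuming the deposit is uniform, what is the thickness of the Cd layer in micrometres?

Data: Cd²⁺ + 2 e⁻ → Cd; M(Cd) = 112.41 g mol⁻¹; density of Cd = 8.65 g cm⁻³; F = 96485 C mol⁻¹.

2100 μm

Q = I·t = 20.60 × 43920 = 904800 C; n(e⁻) = 9.377 mol.
n(Cd) = n(e⁻)/2 = 4.689 mol, so m = 4.689 × 112.41 = 527.0 g.
Volume = m/ρ = 527.0 / 8.65 = 60.93 cm³.
Thickness = V/A = 60.93 / 290 = 0.210 cm = 2100 μm.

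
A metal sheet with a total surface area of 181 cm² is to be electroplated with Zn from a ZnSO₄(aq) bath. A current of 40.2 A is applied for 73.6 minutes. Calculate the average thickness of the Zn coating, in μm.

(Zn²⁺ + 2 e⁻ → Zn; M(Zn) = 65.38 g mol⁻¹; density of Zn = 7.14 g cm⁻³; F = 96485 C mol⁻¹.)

Q = I·t = 40.20 × 4416.0 = 177500 C; n(e⁻) = 1.840 mol.
n(Zn) = n(e⁻)/2 = 0.9200 mol, so m = 0.9200 × 65.38 = 60.15 g.
Volume = m/ρ = 60.15 / 7.14 = 8.424 cm³.
Thickness = V/A = 8.424 / 181 = 0.0465 cm = 465 μm.

465 μm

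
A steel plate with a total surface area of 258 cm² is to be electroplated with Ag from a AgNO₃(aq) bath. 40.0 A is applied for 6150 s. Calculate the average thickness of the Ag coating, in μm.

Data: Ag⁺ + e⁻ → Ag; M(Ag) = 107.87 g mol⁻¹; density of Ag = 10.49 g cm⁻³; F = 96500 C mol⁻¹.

Q = I·t = 40.00 × 6150.0 = 246000 C; n(e⁻) = 2.549 mol.
n(Ag) = n(e⁻)/1 = 2.549 mol, so m = 2.549 × 107.87 = 275.0 g.
Volume = m/ρ = 275.0 / 10.49 = 26.21 cm³.
Thickness = V/A = 26.21 / 258 = 0.102 cm = 1020 μm.

1020 μm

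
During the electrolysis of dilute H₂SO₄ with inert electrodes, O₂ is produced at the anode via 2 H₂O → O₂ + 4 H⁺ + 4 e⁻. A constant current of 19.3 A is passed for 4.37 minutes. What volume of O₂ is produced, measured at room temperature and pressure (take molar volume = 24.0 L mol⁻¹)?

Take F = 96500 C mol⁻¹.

0.315 L

Q = I·t = 19.30 A × 262.20 s = 5060 C.
n(e⁻) = Q/F = 5060 / 96500 = 0.05244 mol.
4 electrons are transferred per O₂ molecule, so n(O₂) = 0.05244 / 4 = 0.01311 mol.
V = n × V_m = 0.01311 × 24.0 = 0.315 L.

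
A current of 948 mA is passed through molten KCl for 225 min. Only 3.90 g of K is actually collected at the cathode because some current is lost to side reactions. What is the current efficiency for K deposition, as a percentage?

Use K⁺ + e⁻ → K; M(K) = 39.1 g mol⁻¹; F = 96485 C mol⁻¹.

75.2 %

Q = I·t = 0.9480 × 13500 = 12800 C; n(e⁻) = 12800/96485 = 0.1326 mol.
Theoretical n(K) = n(e⁻)/1 = 0.1326 mol, i.e. m_theo = 0.1326 × 39.1 = 5.186 g.
Efficiency = m_actual / m_theo = 3.90 / 5.186 = 75.2 %.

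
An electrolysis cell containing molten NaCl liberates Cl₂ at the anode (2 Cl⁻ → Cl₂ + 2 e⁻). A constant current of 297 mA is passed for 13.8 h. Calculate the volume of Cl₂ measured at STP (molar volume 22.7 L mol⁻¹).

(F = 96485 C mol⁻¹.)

1.74 L

Q = I·t = 0.2970 A × 49680 s = 14750 C.
n(e⁻) = Q/F = 14750 / 96485 = 0.1529 mol.
2 electrons are transferred per Cl₂ molecule, so n(Cl₂) = 0.1529 / 2 = 0.07646 mol.
V = n × V_m = 0.07646 × 22.7 = 1.74 L.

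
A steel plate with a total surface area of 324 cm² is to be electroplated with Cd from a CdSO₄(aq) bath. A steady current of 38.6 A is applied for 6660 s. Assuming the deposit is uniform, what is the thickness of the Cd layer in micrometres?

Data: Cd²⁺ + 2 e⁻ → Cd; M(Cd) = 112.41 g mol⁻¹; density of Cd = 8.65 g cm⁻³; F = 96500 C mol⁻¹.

Q = I·t = 38.60 × 6660.0 = 257100 C; n(e⁻) = 2.664 mol.
n(Cd) = n(e⁻)/2 = 1.332 mol, so m = 1.332 × 112.41 = 149.7 g.
Volume = m/ρ = 149.7 / 8.65 = 17.31 cm³.
Thickness = V/A = 17.31 / 324 = 0.0534 cm = 534 μm.

534 μm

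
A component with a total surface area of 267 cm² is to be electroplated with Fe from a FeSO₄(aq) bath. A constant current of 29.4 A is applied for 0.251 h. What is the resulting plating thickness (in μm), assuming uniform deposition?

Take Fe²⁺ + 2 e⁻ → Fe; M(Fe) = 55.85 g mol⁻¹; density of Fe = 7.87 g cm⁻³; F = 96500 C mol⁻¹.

36.6 μm

Q = I·t = 29.40 × 903.60 = 26570 C; n(e⁻) = 0.2753 mol.
n(Fe) = n(e⁻)/2 = 0.1376 mol, so m = 0.1376 × 55.85 = 7.688 g.
Volume = m/ρ = 7.688 / 7.87 = 0.9768 cm³.
Thickness = V/A = 0.9768 / 267 = 0.00366 cm = 36.6 μm.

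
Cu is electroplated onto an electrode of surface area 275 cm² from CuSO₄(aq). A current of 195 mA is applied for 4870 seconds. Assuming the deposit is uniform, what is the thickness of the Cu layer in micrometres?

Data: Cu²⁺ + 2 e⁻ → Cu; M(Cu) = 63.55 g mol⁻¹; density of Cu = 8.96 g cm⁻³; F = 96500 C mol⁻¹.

Q = I·t = 0.1950 × 4870.0 = 949.6 C; n(e⁻) = 0.009841 mol.
n(Cu) = n(e⁻)/2 = 0.004920 mol, so m = 0.004920 × 63.55 = 0.3127 g.
Volume = m/ρ = 0.3127 / 8.96 = 0.03490 cm³.
Thickness = V/A = 0.03490 / 275 = 1.27 × 10⁻⁴ cm = 1.27 μm.

1.27 μm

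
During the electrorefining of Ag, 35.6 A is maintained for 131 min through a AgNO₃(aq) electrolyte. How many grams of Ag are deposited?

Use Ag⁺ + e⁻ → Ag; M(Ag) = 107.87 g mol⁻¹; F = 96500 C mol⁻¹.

Q = I·t = 35.60 A × 7860.0 s = 279800 C.
n(e⁻) = Q/F = 279800 / 96500 = 2.900 mol.
Ag⁺ + e⁻ → Ag, so n(Ag) = n(e⁻)/1 = 2.900 mol.
m = n·M = 2.900 × 107.87 = 313 g.

313 g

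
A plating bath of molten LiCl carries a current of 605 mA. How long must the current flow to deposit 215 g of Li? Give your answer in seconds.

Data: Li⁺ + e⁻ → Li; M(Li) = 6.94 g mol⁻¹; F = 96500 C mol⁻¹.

n(Li) = m/M = 215 / 6.94 = 30.98 mol.
Each Li atom requires 1 electron, so n(e⁻) = 1 × 30.98 = 30.98 mol.
Q = n(e⁻)·F = 30.98 × 96500 = 2990000 C.
t = Q/I = 2990000 / 0.6050 A = 4941000 s.

4.94 × 10⁶ s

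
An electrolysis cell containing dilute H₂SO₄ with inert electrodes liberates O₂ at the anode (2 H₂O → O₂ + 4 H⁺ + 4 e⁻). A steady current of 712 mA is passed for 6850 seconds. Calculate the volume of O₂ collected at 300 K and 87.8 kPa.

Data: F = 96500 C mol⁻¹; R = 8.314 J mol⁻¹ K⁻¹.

Q = I·t = 0.7120 A × 6850.0 s = 4877 C.
n(e⁻) = Q/F = 4877 / 96500 = 0.05054 mol.
4 electrons are transferred per O₂ molecule, so n(O₂) = 0.05054 / 4 = 0.01264 mol.
V = nRT/P = (0.01264 × 8.314 × 300) / (87.8 × 10³ Pa) = 3.59 × 10⁻⁴ m³ = 0.359 L.

0.359 L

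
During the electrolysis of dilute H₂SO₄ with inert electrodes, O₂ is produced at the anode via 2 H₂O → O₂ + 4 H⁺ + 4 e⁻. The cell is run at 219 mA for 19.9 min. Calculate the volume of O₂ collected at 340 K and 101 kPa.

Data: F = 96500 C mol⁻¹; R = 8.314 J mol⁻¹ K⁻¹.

0.0190 L

Q = I·t = 0.2190 A × 1194.0 s = 261.5 C.
n(e⁻) = Q/F = 261.5 / 96500 = 0.002710 mol.
4 electrons are transferred per O₂ molecule, so n(O₂) = 0.002710 / 4 = 0.0006774 mol.
V = nRT/P = (0.0006774 × 8.314 × 340) / (101 × 10³ Pa) = 1.90 × 10⁻⁵ m³ = 0.0190 L.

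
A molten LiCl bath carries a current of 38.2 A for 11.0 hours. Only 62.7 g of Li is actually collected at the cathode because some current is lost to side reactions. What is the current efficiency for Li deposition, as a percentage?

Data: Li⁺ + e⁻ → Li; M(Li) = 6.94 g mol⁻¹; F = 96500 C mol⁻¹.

57.6 %

Q = I·t = 38.20 × 39600 = 1513000 C; n(e⁻) = 1513000/96500 = 15.68 mol.
Theoretical n(Li) = n(e⁻)/1 = 15.68 mol, i.e. m_theo = 15.68 × 6.94 = 108.8 g.
Efficiency = m_actual / m_theo = 62.7 / 108.8 = 57.6 %.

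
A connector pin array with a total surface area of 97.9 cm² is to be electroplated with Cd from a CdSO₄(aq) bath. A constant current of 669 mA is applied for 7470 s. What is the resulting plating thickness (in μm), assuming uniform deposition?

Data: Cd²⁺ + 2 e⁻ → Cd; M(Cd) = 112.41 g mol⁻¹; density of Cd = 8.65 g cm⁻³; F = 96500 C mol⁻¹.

34.4 μm

Q = I·t = 0.6690 × 7470.0 = 4997 C; n(e⁻) = 0.05179 mol.
n(Cd) = n(e⁻)/2 = 0.02589 mol, so m = 0.02589 × 112.41 = 2.911 g.
Volume = m/ρ = 2.911 / 8.65 = 0.3365 cm³.
Thickness = V/A = 0.3365 / 97.9 = 0.00344 cm = 34.4 μm.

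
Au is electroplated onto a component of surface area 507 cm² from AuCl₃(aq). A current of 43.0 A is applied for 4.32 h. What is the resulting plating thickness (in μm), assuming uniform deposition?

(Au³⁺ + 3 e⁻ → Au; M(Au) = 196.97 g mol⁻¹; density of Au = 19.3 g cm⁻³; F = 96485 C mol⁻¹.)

465 μm

Q = I·t = 43.00 × 15552 = 668700 C; n(e⁻) = 6.931 mol.
n(Au) = n(e⁻)/3 = 2.310 mol, so m = 2.310 × 196.97 = 455.1 g.
Volume = m/ρ = 455.1 / 19.3 = 23.58 cm³.
Thickness = V/A = 23.58 / 507 = 0.0465 cm = 465 μm.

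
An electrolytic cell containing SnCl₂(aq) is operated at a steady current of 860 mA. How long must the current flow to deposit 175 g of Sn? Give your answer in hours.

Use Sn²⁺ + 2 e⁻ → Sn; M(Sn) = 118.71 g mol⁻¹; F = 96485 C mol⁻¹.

91.9 h

n(Sn) = m/M = 175 / 118.71 = 1.474 mol.
Each Sn atom requires 2 electrons, so n(e⁻) = 2 × 1.474 = 2.948 mol.
Q = n(e⁻)·F = 2.948 × 96485 = 284500 C.
t = Q/I = 284500 / 0.8600 A = 330800 s = 91.9 h.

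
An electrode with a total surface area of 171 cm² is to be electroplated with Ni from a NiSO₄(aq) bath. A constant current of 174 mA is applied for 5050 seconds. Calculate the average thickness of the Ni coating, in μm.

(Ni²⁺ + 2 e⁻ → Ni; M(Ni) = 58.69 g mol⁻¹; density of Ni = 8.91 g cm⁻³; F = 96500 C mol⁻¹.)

Q = I·t = 0.1740 × 5050.0 = 878.7 C; n(e⁻) = 0.009106 mol.
n(Ni) = n(e⁻)/2 = 0.004553 mol, so m = 0.004553 × 58.69 = 0.2672 g.
Volume = m/ρ = 0.2672 / 8.91 = 0.02999 cm³.
Thickness = V/A = 0.02999 / 171 = 1.75 × 10⁻⁴ cm = 1.75 μm.

1.75 μm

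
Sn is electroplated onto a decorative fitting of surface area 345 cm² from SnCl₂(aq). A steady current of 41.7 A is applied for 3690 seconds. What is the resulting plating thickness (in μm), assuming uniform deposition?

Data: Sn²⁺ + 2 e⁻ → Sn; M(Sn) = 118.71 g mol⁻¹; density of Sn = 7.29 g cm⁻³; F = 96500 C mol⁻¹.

Q = I·t = 41.70 × 3690.0 = 153900 C; n(e⁻) = 1.595 mol.
n(Sn) = n(e⁻)/2 = 0.7973 mol, so m = 0.7973 × 118.71 = 94.64 g.
Volume = m/ρ = 94.64 / 7.29 = 12.98 cm³.
Thickness = V/A = 12.98 / 345 = 0.0376 cm = 376 μm.

376 μm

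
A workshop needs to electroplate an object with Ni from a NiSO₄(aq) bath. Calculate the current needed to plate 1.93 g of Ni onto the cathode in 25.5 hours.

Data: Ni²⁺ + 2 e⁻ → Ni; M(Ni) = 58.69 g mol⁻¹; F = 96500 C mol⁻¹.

n(Ni) = 1.93 / 58.69 = 0.03288 mol.
n(e⁻) = 2 × 0.03288 = 0.06577 mol.
Q = n(e⁻)·F = 0.06577 × 96500 = 6347 C.
I = Q/t = 6347 / 91800 s = 0.0691 A.

0.0691 A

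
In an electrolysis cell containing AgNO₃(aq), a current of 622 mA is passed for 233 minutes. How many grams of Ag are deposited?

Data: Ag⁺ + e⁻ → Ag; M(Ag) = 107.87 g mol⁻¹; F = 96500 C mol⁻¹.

9.72 g

Q = I·t = 0.6220 A × 13980 s = 8696 C.
n(e⁻) = Q/F = 8696 / 96500 = 0.09011 mol.
Ag⁺ + e⁻ → Ag, so n(Ag) = n(e⁻)/1 = 0.09011 mol.
m = n·M = 0.09011 × 107.87 = 9.72 g.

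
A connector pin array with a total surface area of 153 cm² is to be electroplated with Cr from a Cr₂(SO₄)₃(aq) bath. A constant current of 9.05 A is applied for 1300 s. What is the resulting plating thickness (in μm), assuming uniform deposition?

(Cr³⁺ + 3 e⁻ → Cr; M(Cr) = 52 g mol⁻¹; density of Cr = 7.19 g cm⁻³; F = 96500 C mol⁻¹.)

Q = I·t = 9.050 × 1300.0 = 11770 C; n(e⁻) = 0.1219 mol.
n(Cr) = n(e⁻)/3 = 0.04064 mol, so m = 0.04064 × 52 = 2.113 g.
Volume = m/ρ = 2.113 / 7.19 = 0.2939 cm³.
Thickness = V/A = 0.2939 / 153 = 0.00192 cm = 19.2 μm.

19.2 μm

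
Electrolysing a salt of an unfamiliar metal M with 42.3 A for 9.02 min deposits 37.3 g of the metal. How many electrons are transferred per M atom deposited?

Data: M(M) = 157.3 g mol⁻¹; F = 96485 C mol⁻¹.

Q = I·t = 42.30 A × 541.20 s = 22890 C, so n(e⁻) = 22890/96485 = 0.2373 mol.
n(M) deposited = 37.3 / 157.3 = 0.2371 mol.
Electrons per atom = n(e⁻)/n(M) = 0.2373 / 0.2371 = 1.00 ≈ 1, so the ion is M⁺.

1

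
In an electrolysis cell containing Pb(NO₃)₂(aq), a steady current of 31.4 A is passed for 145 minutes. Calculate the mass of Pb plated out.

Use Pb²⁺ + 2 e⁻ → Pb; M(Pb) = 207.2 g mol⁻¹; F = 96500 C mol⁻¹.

Q = I·t = 31.40 A × 8700.0 s = 273200 C.
n(e⁻) = Q/F = 273200 / 96500 = 2.831 mol.
Pb²⁺ + 2 e⁻ → Pb, so n(Pb) = n(e⁻)/2 = 1.415 mol.
m = n·M = 1.415 × 207.2 = 293 g.

293 g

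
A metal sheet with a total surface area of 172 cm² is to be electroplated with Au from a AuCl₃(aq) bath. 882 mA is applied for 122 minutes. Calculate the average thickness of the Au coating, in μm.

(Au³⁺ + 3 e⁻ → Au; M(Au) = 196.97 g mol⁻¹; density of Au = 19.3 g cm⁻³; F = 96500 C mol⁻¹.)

13.2 μm

Q = I·t = 0.8820 × 7320.0 = 6456 C; n(e⁻) = 0.06690 mol.
n(Au) = n(e⁻)/3 = 0.02230 mol, so m = 0.02230 × 196.97 = 4.393 g.
Volume = m/ρ = 4.393 / 19.3 = 0.2276 cm³.
Thickness = V/A = 0.2276 / 172 = 0.00132 cm = 13.2 μm.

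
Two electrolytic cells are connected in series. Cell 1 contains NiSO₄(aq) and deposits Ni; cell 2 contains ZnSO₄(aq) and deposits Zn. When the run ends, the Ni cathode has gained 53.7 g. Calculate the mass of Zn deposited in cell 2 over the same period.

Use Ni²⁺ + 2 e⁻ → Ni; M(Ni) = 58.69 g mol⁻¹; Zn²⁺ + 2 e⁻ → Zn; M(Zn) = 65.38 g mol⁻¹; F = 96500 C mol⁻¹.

n(Ni) = 53.7 / 58.69 = 0.9150 mol.
Since Ni²⁺ + 2 e⁻ → Ni, n(e⁻) passed = 2 × 0.9150 = 1.830 mol.
Cells in series carry the same charge, so the same 1.830 mol of electrons passes through cell 2.
Zn²⁺ + 2 e⁻ → Zn, so n(Zn) = 1.830 / 2 = 0.9150 mol.
m(Zn) = 0.9150 × 65.38 = 59.8 g.

59.8 g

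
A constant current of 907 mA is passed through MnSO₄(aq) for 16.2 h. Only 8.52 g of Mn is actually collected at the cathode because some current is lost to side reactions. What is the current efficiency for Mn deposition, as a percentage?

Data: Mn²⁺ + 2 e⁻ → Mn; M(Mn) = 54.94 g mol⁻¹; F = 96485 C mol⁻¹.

56.6 %

Q = I·t = 0.9070 × 58320 = 52900 C; n(e⁻) = 52900/96485 = 0.5482 mol.
Theoretical n(Mn) = n(e⁻)/2 = 0.2741 mol, i.e. m_theo = 0.2741 × 54.94 = 15.06 g.
Efficiency = m_actual / m_theo = 8.52 / 15.06 = 56.6 %.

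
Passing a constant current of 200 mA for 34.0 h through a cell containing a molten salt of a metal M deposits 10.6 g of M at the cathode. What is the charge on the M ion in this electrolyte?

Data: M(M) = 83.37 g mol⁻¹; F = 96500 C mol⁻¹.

Q = I·t = 0.2000 A × 122400 s = 24480 C, so n(e⁻) = 24480/96500 = 0.2537 mol.
n(M) deposited = 10.6 / 83.37 = 0.1271 mol.
Electrons per atom = n(e⁻)/n(M) = 0.2537 / 0.1271 = 2.00 ≈ 2, so the ion is M²⁺.

+2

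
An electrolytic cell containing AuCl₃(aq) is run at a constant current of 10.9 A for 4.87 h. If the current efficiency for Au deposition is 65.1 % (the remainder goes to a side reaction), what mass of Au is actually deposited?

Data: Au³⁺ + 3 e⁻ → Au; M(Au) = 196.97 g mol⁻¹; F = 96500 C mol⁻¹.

Q = I·t = 10.90 × 17532 = 191100 C.
n(e⁻) = 191100/96500 = 1.980 mol; theoretically n(Au) = 1.980/3 = 0.6601 mol, m_theo = 130.0 g.
At 65.1 % efficiency, m_actual = 0.651 × 130.0 = 84.6 g.

84.6 g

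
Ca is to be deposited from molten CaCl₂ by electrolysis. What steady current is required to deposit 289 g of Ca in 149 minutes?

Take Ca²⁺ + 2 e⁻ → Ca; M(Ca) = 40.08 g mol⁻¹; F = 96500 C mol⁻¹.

n(Ca) = 289 / 40.08 = 7.211 mol.
n(e⁻) = 2 × 7.211 = 14.42 mol.
Q = n(e⁻)·F = 14.42 × 96500 = 1392000 C.
I = Q/t = 1392000 / 8940.0 s = 156 A.

156 A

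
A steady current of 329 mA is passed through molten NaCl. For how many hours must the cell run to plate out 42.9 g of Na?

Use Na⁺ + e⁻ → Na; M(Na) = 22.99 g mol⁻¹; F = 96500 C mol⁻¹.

n(Na) = m/M = 42.9 / 22.99 = 1.866 mol.
Each Na atom requires 1 electron, so n(e⁻) = 1 × 1.866 = 1.866 mol.
Q = n(e⁻)·F = 1.866 × 96500 = 180100 C.
t = Q/I = 180100 / 0.3290 A = 547300 s = 152 h.

152 h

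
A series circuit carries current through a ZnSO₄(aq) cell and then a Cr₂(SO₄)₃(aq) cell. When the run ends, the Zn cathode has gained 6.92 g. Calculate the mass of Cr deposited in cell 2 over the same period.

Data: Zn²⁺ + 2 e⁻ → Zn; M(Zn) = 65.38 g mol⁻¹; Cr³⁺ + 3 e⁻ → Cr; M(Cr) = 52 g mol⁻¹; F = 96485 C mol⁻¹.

n(Zn) = 6.92 / 65.38 = 0.1058 mol.
Since Zn²⁺ + 2 e⁻ → Zn, n(e⁻) passed = 2 × 0.1058 = 0.2117 mol.
Cells in series carry the same charge, so the same 0.2117 mol of electrons passes through cell 2.
Cr³⁺ + 3 e⁻ → Cr, so n(Cr) = 0.2117 / 3 = 0.07056 mol.
m(Cr) = 0.07056 × 52 = 3.67 g.

3.67 g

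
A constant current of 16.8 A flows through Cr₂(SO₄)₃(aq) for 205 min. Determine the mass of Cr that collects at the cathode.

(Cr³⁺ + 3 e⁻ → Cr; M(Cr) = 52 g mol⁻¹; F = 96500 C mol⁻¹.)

Q = I·t = 16.80 A × 12300 s = 206600 C.
n(e⁻) = Q/F = 206600 / 96500 = 2.141 mol.
Cr³⁺ + 3 e⁻ → Cr, so n(Cr) = n(e⁻)/3 = 0.7138 mol.
m = n·M = 0.7138 × 52 = 37.1 g.

37.1 g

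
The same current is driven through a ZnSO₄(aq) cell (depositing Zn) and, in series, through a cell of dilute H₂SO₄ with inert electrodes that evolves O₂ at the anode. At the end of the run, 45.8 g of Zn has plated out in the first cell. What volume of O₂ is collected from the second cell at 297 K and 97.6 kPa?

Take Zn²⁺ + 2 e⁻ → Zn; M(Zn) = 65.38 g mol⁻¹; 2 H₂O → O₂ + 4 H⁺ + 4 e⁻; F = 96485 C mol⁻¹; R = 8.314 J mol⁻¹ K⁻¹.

n(Zn) = 45.8 / 65.38 = 0.7005 mol, so n(e⁻) = 2 × 0.7005 = 1.401 mol.
The cells are in series, so the same 1.401 mol of electrons passes through the second cell.
2 H₂O → O₂ + 4 H⁺ + 4 e⁻ — 4 mol e⁻ per mol O₂, so n(O₂) = 1.401/4 = 0.3503 mol.
V = nRT/P = (0.3503 × 8.314 × 297) / (97.6 × 10³) = 0.00886 m³ = 8.86 L.

8.86 L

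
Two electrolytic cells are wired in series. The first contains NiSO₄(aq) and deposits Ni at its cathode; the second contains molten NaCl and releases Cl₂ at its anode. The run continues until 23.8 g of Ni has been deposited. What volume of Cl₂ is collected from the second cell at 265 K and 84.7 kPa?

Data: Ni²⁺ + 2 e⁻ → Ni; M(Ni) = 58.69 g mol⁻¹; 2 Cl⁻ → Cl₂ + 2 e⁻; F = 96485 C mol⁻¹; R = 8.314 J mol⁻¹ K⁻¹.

10.5 L

n(Ni) = 23.8 / 58.69 = 0.4055 mol, so n(e⁻) = 2 × 0.4055 = 0.8110 mol.
The cells are in series, so the same 0.8110 mol of electrons passes through the second cell.
2 Cl⁻ → Cl₂ + 2 e⁻ — 2 mol e⁻ per mol Cl₂, so n(Cl₂) = 0.8110/2 = 0.4055 mol.
V = nRT/P = (0.4055 × 8.314 × 265) / (84.7 × 10³) = 0.0105 m³ = 10.5 L.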